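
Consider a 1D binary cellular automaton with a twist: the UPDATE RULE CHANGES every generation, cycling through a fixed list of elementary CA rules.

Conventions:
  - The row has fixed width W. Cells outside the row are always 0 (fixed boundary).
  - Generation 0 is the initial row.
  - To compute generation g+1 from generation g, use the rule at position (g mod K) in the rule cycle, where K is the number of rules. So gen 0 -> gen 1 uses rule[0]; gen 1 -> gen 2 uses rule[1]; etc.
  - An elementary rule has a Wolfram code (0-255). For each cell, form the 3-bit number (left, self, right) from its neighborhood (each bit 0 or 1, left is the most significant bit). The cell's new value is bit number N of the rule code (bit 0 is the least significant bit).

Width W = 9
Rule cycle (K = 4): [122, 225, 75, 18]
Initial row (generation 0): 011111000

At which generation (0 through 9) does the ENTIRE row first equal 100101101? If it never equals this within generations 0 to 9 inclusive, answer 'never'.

Answer: never

Derivation:
Gen 0: 011111000
Gen 1 (rule 122): 110001100
Gen 2 (rule 225): 010100101
Gen 3 (rule 75): 100001000
Gen 4 (rule 18): 010010100
Gen 5 (rule 122): 101101010
Gen 6 (rule 225): 010110100
Gen 7 (rule 75): 100110001
Gen 8 (rule 18): 011001010
Gen 9 (rule 122): 111110101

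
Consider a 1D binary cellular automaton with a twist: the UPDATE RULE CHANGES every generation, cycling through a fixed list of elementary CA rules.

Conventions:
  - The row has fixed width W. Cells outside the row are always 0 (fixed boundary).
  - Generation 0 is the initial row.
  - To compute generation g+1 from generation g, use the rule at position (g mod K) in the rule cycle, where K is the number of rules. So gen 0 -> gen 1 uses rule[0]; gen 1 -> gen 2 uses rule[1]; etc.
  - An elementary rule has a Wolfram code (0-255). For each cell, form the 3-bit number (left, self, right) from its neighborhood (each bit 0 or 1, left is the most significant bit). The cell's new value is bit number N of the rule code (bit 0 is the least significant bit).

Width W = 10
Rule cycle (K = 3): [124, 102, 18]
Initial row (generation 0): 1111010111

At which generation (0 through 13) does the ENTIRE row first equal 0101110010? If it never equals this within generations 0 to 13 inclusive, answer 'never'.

Gen 0: 1111010111
Gen 1 (rule 124): 1001111101
Gen 2 (rule 102): 1010000111
Gen 3 (rule 18): 0001001000
Gen 4 (rule 124): 0001101100
Gen 5 (rule 102): 0010110100
Gen 6 (rule 18): 0100000010
Gen 7 (rule 124): 0110000011
Gen 8 (rule 102): 1010000101
Gen 9 (rule 18): 0001001000
Gen 10 (rule 124): 0001101100
Gen 11 (rule 102): 0010110100
Gen 12 (rule 18): 0100000010
Gen 13 (rule 124): 0110000011

Answer: never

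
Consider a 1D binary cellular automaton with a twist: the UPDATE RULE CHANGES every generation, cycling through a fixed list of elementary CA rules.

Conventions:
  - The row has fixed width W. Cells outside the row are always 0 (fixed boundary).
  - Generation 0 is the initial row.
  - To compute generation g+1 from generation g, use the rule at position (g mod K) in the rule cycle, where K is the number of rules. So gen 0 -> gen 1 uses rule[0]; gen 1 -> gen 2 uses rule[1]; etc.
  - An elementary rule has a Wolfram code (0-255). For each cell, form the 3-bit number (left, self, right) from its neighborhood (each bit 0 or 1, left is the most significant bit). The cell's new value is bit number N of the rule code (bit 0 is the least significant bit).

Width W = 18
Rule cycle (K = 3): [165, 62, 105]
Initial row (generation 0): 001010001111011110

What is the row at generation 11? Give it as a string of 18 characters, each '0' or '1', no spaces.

Answer: 000011011111010111

Derivation:
Gen 0: 001010001111011110
Gen 1 (rule 165): 101110100110101100
Gen 2 (rule 62): 111001111101111010
Gen 3 (rule 105): 101001000111001100
Gen 4 (rule 165): 111001010010000001
Gen 5 (rule 62): 100111111111000011
Gen 6 (rule 105): 000100000001011011
Gen 7 (rule 165): 110101111101100100
Gen 8 (rule 62): 101111000011011110
Gen 9 (rule 105): 011001011011110010
Gen 10 (rule 165): 000001100101100010
Gen 11 (rule 62): 000011011111010111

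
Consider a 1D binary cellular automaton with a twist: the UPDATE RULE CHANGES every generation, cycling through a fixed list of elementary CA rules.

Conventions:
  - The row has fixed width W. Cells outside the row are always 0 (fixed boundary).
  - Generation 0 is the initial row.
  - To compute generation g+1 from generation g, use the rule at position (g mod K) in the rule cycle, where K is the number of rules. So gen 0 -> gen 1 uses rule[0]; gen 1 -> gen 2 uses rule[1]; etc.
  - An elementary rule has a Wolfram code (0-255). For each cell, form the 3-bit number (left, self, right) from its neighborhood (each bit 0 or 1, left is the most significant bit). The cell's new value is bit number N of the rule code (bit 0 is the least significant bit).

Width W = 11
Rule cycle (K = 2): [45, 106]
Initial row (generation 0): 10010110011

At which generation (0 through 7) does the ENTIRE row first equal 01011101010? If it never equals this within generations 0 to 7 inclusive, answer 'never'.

Answer: 4

Derivation:
Gen 0: 10010110011
Gen 1 (rule 45): 10011100010
Gen 2 (rule 106): 00110100100
Gen 3 (rule 45): 10101100101
Gen 4 (rule 106): 01011101010
Gen 5 (rule 45): 01110011110
Gen 6 (rule 106): 11010110010
Gen 7 (rule 45): 10111100010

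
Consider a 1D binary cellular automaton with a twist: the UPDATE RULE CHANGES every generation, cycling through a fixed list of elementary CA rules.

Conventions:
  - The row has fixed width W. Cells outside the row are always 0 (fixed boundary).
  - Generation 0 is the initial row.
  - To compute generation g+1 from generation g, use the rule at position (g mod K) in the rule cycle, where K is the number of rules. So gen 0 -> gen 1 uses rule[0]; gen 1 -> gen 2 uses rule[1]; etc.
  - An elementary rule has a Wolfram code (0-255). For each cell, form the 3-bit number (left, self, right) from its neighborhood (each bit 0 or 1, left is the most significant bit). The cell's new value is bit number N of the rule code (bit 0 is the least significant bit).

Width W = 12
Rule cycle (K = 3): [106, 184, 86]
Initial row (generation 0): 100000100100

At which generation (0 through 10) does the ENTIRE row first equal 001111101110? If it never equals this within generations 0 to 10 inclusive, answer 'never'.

Gen 0: 100000100100
Gen 1 (rule 106): 000001001000
Gen 2 (rule 184): 000000100100
Gen 3 (rule 86): 000001111110
Gen 4 (rule 106): 000011000010
Gen 5 (rule 184): 000010100001
Gen 6 (rule 86): 000110110011
Gen 7 (rule 106): 001111110111
Gen 8 (rule 184): 001111101110
Gen 9 (rule 86): 010000100011
Gen 10 (rule 106): 100001000111

Answer: 8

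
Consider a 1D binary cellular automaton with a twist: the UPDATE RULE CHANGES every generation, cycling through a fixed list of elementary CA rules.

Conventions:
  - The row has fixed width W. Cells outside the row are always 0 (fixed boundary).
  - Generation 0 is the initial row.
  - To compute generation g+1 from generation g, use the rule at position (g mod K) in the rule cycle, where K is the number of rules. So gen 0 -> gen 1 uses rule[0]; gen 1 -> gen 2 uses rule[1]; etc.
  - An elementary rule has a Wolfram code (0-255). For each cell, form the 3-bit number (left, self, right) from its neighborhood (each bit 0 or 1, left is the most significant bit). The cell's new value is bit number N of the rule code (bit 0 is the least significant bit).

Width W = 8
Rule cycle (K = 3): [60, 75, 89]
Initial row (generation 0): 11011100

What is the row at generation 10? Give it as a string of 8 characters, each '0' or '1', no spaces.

Gen 0: 11011100
Gen 1 (rule 60): 10110010
Gen 2 (rule 75): 00110100
Gen 3 (rule 89): 10110011
Gen 4 (rule 60): 11101010
Gen 5 (rule 75): 10100000
Gen 6 (rule 89): 00011111
Gen 7 (rule 60): 00010000
Gen 8 (rule 75): 11100111
Gen 9 (rule 89): 10110101
Gen 10 (rule 60): 11101111

Answer: 11101111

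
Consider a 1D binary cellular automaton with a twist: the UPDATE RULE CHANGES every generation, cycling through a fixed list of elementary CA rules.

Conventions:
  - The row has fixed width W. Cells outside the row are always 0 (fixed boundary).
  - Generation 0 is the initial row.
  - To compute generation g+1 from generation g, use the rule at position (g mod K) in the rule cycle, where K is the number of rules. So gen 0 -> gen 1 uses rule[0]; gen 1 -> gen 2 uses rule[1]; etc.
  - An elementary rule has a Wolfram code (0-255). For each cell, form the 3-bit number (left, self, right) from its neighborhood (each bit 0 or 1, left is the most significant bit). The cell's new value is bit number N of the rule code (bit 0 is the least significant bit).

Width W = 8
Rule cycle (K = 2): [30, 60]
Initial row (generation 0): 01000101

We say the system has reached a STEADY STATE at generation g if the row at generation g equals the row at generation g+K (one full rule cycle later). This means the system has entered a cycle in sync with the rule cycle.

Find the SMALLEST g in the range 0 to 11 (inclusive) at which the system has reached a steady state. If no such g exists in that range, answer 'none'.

Gen 0: 01000101
Gen 1 (rule 30): 11101101
Gen 2 (rule 60): 10011011
Gen 3 (rule 30): 11110010
Gen 4 (rule 60): 10001011
Gen 5 (rule 30): 11011010
Gen 6 (rule 60): 10110111
Gen 7 (rule 30): 10100100
Gen 8 (rule 60): 11110110
Gen 9 (rule 30): 10000101
Gen 10 (rule 60): 11000111
Gen 11 (rule 30): 10101100
Gen 12 (rule 60): 11111010
Gen 13 (rule 30): 10000011

Answer: none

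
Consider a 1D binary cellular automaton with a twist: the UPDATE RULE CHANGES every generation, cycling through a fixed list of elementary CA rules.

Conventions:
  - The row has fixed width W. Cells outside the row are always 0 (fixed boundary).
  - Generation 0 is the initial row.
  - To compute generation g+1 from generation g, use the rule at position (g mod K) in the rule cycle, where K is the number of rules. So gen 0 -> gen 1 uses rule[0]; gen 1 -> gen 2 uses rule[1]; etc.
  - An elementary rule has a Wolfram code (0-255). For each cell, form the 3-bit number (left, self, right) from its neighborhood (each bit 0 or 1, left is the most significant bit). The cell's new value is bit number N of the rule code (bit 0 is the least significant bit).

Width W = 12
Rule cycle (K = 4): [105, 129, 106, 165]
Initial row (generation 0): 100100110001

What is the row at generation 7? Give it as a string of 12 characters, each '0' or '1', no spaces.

Answer: 000000000010

Derivation:
Gen 0: 100100110001
Gen 1 (rule 105): 000000110100
Gen 2 (rule 129): 111110000001
Gen 3 (rule 106): 100010000010
Gen 4 (rule 165): 101010111010
Gen 5 (rule 105): 010101101100
Gen 6 (rule 129): 000000000001
Gen 7 (rule 106): 000000000010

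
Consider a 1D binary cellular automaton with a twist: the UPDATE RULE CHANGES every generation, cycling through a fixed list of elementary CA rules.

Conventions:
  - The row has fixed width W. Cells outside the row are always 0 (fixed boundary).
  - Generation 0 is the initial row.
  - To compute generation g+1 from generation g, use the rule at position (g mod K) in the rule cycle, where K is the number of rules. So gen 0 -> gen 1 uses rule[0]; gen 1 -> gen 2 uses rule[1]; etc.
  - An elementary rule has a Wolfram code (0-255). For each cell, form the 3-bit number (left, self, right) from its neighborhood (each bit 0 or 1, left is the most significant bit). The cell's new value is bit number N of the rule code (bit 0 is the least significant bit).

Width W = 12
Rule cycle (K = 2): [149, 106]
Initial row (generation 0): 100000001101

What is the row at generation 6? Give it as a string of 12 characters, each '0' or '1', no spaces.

Gen 0: 100000001101
Gen 1 (rule 149): 111111100001
Gen 2 (rule 106): 100000100010
Gen 3 (rule 149): 111110111011
Gen 4 (rule 106): 100011101111
Gen 5 (rule 149): 111001000110
Gen 6 (rule 106): 101010001110

Answer: 101010001110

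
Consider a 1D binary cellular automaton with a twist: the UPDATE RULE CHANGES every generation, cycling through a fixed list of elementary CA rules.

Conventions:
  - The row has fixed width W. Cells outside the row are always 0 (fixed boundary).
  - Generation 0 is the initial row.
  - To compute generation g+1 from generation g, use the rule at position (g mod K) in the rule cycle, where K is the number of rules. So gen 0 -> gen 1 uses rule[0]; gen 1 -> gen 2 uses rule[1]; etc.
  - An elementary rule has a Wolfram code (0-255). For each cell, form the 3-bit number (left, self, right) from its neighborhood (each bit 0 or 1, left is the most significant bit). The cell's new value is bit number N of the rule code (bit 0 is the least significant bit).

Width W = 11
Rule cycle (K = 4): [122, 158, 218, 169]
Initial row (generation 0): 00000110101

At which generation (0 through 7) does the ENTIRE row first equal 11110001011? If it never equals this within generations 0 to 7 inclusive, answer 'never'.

Answer: never

Derivation:
Gen 0: 00000110101
Gen 1 (rule 122): 00001111010
Gen 2 (rule 158): 00011110011
Gen 3 (rule 218): 00111111111
Gen 4 (rule 169): 10111111110
Gen 5 (rule 122): 01100000011
Gen 6 (rule 158): 11010000110
Gen 7 (rule 218): 11001001111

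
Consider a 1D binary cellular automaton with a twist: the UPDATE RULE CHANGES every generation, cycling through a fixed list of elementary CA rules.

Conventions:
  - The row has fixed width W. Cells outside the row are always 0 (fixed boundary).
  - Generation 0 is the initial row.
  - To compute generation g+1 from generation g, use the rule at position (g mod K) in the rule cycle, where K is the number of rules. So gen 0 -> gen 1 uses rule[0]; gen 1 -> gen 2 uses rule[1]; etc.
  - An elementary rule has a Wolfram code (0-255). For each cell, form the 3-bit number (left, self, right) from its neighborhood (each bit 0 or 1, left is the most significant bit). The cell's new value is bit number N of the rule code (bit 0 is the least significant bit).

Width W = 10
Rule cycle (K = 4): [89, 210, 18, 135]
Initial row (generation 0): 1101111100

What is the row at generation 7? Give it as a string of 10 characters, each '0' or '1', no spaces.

Answer: 0000110001

Derivation:
Gen 0: 1101111100
Gen 1 (rule 89): 1101000111
Gen 2 (rule 210): 0100101011
Gen 3 (rule 18): 1011000000
Gen 4 (rule 135): 1000011111
Gen 5 (rule 89): 0111010001
Gen 6 (rule 210): 1011001010
Gen 7 (rule 18): 0000110001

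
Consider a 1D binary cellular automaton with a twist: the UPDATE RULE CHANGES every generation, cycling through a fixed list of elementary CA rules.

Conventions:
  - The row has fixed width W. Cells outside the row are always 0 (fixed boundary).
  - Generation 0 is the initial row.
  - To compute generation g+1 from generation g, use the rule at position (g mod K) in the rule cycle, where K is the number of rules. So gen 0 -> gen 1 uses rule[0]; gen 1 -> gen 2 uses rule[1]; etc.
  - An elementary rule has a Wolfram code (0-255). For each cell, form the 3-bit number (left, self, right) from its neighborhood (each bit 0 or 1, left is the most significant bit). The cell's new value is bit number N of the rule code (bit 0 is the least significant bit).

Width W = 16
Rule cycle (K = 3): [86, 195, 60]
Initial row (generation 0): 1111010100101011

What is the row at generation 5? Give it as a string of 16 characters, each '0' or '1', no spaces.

Gen 0: 1111010100101011
Gen 1 (rule 86): 0001010111101001
Gen 2 (rule 195): 1110000011100010
Gen 3 (rule 60): 1001000010010011
Gen 4 (rule 86): 1111100111111101
Gen 5 (rule 195): 0111101011111100

Answer: 0111101011111100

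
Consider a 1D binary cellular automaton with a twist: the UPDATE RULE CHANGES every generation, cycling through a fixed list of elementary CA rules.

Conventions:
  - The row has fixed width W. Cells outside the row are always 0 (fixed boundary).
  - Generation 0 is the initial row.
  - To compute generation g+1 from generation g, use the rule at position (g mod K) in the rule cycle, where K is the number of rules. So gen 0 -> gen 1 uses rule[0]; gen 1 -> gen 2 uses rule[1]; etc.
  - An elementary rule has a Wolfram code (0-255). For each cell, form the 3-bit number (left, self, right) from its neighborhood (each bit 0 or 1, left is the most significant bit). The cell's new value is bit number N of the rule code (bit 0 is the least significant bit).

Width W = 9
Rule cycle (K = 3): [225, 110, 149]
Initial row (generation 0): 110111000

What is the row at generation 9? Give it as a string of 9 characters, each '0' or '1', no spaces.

Answer: 000000010

Derivation:
Gen 0: 110111000
Gen 1 (rule 225): 011011011
Gen 2 (rule 110): 111111111
Gen 3 (rule 149): 011111110
Gen 4 (rule 225): 001111110
Gen 5 (rule 110): 011000010
Gen 6 (rule 149): 000111011
Gen 7 (rule 225): 110011101
Gen 8 (rule 110): 110110111
Gen 9 (rule 149): 000000010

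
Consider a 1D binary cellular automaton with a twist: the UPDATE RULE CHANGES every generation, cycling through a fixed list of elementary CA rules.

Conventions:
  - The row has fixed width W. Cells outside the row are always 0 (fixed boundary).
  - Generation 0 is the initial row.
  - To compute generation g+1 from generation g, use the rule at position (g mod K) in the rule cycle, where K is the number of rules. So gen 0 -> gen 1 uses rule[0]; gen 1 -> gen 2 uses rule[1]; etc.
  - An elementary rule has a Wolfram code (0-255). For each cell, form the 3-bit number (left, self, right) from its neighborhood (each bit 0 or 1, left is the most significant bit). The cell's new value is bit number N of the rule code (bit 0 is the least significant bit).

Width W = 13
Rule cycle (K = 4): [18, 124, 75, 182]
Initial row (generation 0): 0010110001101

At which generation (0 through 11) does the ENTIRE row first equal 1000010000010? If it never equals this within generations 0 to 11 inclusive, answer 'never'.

Answer: never

Derivation:
Gen 0: 0010110001101
Gen 1 (rule 18): 0100001010000
Gen 2 (rule 124): 0110001111000
Gen 3 (rule 75): 1110111001011
Gen 4 (rule 182): 0101010111100
Gen 5 (rule 18): 1000000000010
Gen 6 (rule 124): 1100000000011
Gen 7 (rule 75): 1101111111111
Gen 8 (rule 182): 0010111111110
Gen 9 (rule 18): 0100000000001
Gen 10 (rule 124): 0110000000001
Gen 11 (rule 75): 1110111111110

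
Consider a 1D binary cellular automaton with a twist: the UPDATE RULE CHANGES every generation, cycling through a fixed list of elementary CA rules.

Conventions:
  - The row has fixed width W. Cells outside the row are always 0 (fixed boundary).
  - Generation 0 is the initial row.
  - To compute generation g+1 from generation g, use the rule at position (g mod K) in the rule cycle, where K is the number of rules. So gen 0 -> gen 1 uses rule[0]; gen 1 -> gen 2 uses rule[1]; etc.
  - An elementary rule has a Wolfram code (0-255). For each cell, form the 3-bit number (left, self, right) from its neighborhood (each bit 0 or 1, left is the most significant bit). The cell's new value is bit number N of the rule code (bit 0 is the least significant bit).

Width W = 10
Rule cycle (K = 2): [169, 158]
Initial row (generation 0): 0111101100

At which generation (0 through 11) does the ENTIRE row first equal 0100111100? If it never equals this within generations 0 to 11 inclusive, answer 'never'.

Gen 0: 0111101100
Gen 1 (rule 169): 0111011001
Gen 2 (rule 158): 1110010111
Gen 3 (rule 169): 1100001110
Gen 4 (rule 158): 1010011101
Gen 5 (rule 169): 0100011010
Gen 6 (rule 158): 1110110011
Gen 7 (rule 169): 1101100010
Gen 8 (rule 158): 1001010111
Gen 9 (rule 169): 0000101110
Gen 10 (rule 158): 0001101101
Gen 11 (rule 169): 1101011010

Answer: never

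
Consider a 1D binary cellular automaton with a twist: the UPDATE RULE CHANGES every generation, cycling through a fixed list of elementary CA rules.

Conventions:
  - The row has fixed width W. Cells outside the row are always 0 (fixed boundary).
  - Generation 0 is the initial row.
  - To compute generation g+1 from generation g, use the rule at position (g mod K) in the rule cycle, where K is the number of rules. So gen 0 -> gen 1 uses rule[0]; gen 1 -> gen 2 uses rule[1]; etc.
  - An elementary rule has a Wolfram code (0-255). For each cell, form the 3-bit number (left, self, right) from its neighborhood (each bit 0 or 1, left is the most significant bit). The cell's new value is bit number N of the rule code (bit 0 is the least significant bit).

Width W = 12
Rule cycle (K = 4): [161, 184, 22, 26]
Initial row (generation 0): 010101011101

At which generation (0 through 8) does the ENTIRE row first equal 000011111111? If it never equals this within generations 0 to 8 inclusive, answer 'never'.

Answer: 5

Derivation:
Gen 0: 010101011101
Gen 1 (rule 161): 001010101010
Gen 2 (rule 184): 000101010101
Gen 3 (rule 22): 001101010101
Gen 4 (rule 26): 011000000000
Gen 5 (rule 161): 000011111111
Gen 6 (rule 184): 000011111110
Gen 7 (rule 22): 000100000001
Gen 8 (rule 26): 001010000010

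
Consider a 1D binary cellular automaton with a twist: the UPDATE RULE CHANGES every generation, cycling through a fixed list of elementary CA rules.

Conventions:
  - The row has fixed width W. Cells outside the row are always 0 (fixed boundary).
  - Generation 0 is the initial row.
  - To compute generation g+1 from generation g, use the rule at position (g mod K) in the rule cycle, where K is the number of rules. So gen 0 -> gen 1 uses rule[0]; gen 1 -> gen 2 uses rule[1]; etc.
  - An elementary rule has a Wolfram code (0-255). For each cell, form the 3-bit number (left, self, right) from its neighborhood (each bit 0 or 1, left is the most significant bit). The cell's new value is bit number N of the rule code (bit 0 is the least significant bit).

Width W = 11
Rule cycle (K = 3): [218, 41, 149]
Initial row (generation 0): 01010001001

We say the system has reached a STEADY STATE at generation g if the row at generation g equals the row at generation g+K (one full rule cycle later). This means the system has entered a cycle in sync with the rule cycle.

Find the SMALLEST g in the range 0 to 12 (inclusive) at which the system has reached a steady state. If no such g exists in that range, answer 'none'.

Answer: 5

Derivation:
Gen 0: 01010001001
Gen 1 (rule 218): 10001010110
Gen 2 (rule 41): 00100101100
Gen 3 (rule 149): 10110100011
Gen 4 (rule 218): 00110010111
Gen 5 (rule 41): 10100001100
Gen 6 (rule 149): 10111100011
Gen 7 (rule 218): 00111110111
Gen 8 (rule 41): 10100001100
Gen 9 (rule 149): 10111100011
Gen 10 (rule 218): 00111110111
Gen 11 (rule 41): 10100001100
Gen 12 (rule 149): 10111100011
Gen 13 (rule 218): 00111110111
Gen 14 (rule 41): 10100001100
Gen 15 (rule 149): 10111100011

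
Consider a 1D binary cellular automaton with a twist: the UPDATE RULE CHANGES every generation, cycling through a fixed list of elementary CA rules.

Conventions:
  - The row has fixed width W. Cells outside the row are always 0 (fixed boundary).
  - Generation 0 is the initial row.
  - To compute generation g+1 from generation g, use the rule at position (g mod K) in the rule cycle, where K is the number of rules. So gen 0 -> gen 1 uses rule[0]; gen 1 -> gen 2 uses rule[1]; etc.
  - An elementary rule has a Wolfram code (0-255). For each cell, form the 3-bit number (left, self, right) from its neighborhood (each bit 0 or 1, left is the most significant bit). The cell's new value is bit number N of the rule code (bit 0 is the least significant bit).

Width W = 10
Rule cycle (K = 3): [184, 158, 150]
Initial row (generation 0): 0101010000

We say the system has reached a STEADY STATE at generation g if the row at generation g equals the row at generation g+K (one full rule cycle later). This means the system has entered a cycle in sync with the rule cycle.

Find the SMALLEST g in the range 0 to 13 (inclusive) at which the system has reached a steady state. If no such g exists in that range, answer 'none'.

Gen 0: 0101010000
Gen 1 (rule 184): 0010101000
Gen 2 (rule 158): 0110101100
Gen 3 (rule 150): 1000100010
Gen 4 (rule 184): 0100010001
Gen 5 (rule 158): 1110111011
Gen 6 (rule 150): 0100010000
Gen 7 (rule 184): 0010001000
Gen 8 (rule 158): 0111011100
Gen 9 (rule 150): 1010001010
Gen 10 (rule 184): 0101000101
Gen 11 (rule 158): 1101101101
Gen 12 (rule 150): 0000000001
Gen 13 (rule 184): 0000000000
Gen 14 (rule 158): 0000000000
Gen 15 (rule 150): 0000000000
Gen 16 (rule 184): 0000000000

Answer: 13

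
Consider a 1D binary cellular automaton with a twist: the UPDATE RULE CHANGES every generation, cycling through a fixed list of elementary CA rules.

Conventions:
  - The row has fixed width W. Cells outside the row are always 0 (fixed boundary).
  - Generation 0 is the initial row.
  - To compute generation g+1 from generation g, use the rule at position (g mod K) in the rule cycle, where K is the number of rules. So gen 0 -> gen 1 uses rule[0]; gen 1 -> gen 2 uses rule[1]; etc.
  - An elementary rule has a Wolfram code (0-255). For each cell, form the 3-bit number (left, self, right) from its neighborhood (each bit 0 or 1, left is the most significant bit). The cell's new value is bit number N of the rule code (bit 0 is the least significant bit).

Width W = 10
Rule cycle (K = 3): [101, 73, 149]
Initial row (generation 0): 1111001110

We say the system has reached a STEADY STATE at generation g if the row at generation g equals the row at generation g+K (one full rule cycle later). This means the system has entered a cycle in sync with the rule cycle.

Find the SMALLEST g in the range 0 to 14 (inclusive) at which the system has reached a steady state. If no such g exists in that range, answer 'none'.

Gen 0: 1111001110
Gen 1 (rule 101): 0001000010
Gen 2 (rule 73): 1100011000
Gen 3 (rule 149): 0011000111
Gen 4 (rule 101): 1001010001
Gen 5 (rule 73): 0000000100
Gen 6 (rule 149): 1111110111
Gen 7 (rule 101): 0000011001
Gen 8 (rule 73): 1111011000
Gen 9 (rule 149): 0110000111
Gen 10 (rule 101): 0010110001
Gen 11 (rule 73): 1000110100
Gen 12 (rule 149): 1110000111
Gen 13 (rule 101): 0010110001
Gen 14 (rule 73): 1000110100
Gen 15 (rule 149): 1110000111
Gen 16 (rule 101): 0010110001
Gen 17 (rule 73): 1000110100

Answer: 10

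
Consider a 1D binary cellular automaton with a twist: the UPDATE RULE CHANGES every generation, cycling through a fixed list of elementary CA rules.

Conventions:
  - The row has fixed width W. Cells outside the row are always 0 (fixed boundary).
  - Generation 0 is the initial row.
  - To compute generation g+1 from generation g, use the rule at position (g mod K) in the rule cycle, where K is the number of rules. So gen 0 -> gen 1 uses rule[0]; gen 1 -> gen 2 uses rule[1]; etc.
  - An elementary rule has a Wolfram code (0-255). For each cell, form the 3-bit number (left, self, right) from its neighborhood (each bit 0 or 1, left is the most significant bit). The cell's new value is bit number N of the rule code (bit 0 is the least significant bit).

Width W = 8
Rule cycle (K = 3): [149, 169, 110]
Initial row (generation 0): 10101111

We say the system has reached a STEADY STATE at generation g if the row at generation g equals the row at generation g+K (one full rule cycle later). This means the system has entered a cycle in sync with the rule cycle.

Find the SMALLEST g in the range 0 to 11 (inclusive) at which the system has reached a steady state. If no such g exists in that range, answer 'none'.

Answer: 5

Derivation:
Gen 0: 10101111
Gen 1 (rule 149): 10100110
Gen 2 (rule 169): 01000100
Gen 3 (rule 110): 11001100
Gen 4 (rule 149): 00100011
Gen 5 (rule 169): 10001010
Gen 6 (rule 110): 10011110
Gen 7 (rule 149): 11001101
Gen 8 (rule 169): 10001010
Gen 9 (rule 110): 10011110
Gen 10 (rule 149): 11001101
Gen 11 (rule 169): 10001010
Gen 12 (rule 110): 10011110
Gen 13 (rule 149): 11001101
Gen 14 (rule 169): 10001010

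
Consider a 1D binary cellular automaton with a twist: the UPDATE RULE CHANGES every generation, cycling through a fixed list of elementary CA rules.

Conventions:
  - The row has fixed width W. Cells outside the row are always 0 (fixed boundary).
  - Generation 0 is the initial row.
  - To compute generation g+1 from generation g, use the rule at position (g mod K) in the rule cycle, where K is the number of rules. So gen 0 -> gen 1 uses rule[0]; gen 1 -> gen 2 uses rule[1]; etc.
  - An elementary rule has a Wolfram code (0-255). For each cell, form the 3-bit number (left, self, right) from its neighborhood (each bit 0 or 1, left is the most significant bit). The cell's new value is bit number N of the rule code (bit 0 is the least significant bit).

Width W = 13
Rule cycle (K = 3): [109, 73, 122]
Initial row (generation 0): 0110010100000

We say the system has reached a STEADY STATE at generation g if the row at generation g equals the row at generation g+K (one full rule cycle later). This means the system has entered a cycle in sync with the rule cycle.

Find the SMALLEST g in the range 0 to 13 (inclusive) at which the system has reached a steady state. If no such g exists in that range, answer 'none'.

Answer: none

Derivation:
Gen 0: 0110010100000
Gen 1 (rule 109): 0110011101111
Gen 2 (rule 73): 0110010101001
Gen 3 (rule 122): 1111101010110
Gen 4 (rule 109): 1000111111110
Gen 5 (rule 73): 0010100000010
Gen 6 (rule 122): 0101010000101
Gen 7 (rule 109): 0111110110111
Gen 8 (rule 73): 0100010110101
Gen 9 (rule 122): 1010101111010
Gen 10 (rule 109): 1111111001110
Gen 11 (rule 73): 1000001001010
Gen 12 (rule 122): 0100010110101
Gen 13 (rule 109): 0101011111111
Gen 14 (rule 73): 0000010000001
Gen 15 (rule 122): 0000101000010
Gen 16 (rule 109): 1110111011010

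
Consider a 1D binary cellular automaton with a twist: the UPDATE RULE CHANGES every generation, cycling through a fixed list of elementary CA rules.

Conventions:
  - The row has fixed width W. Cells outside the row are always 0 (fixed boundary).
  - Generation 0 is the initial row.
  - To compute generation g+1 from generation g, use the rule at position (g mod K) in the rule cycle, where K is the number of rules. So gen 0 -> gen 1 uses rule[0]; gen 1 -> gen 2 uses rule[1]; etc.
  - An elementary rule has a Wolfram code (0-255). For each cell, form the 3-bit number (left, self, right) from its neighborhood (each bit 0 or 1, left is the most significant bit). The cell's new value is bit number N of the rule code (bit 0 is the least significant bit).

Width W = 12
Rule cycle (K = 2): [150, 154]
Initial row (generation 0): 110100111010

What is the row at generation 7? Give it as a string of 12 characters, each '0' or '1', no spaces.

Answer: 101100000000

Derivation:
Gen 0: 110100111010
Gen 1 (rule 150): 000111010011
Gen 2 (rule 154): 001110001110
Gen 3 (rule 150): 010101010101
Gen 4 (rule 154): 100000000000
Gen 5 (rule 150): 110000000000
Gen 6 (rule 154): 101000000000
Gen 7 (rule 150): 101100000000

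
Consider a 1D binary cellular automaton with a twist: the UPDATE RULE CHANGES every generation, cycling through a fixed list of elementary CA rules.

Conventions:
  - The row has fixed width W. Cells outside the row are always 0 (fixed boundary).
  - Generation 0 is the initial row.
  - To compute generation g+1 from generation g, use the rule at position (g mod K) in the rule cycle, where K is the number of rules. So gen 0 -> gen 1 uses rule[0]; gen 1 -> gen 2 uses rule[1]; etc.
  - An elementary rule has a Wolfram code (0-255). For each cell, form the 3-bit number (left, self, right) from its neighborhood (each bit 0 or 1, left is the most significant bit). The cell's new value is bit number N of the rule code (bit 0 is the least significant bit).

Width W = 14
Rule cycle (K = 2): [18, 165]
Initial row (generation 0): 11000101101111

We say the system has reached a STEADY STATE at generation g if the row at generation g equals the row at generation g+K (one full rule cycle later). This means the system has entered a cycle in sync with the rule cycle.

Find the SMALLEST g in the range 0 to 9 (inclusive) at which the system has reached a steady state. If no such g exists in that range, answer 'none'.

Answer: 3

Derivation:
Gen 0: 11000101101111
Gen 1 (rule 18): 00101000000000
Gen 2 (rule 165): 10111011111111
Gen 3 (rule 18): 00000000000000
Gen 4 (rule 165): 11111111111111
Gen 5 (rule 18): 00000000000000
Gen 6 (rule 165): 11111111111111
Gen 7 (rule 18): 00000000000000
Gen 8 (rule 165): 11111111111111
Gen 9 (rule 18): 00000000000000
Gen 10 (rule 165): 11111111111111
Gen 11 (rule 18): 00000000000000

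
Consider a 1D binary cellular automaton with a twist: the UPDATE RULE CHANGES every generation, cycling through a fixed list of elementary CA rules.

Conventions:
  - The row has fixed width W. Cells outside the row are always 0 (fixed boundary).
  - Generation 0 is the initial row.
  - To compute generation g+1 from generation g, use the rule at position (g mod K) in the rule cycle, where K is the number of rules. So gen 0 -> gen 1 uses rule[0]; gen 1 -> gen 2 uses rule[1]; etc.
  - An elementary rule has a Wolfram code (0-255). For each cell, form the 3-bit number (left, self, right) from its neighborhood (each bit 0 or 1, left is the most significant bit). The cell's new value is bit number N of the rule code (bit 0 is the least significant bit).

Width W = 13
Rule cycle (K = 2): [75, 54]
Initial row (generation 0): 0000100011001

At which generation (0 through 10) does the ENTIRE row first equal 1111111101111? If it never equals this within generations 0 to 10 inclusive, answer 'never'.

Gen 0: 0000100011001
Gen 1 (rule 75): 1111001111010
Gen 2 (rule 54): 0000110000111
Gen 3 (rule 75): 1111110111101
Gen 4 (rule 54): 0000001000011
Gen 5 (rule 75): 1111110011111
Gen 6 (rule 54): 0000001100000
Gen 7 (rule 75): 1111111101111
Gen 8 (rule 54): 0000000010000
Gen 9 (rule 75): 1111111100111
Gen 10 (rule 54): 0000000011000

Answer: 7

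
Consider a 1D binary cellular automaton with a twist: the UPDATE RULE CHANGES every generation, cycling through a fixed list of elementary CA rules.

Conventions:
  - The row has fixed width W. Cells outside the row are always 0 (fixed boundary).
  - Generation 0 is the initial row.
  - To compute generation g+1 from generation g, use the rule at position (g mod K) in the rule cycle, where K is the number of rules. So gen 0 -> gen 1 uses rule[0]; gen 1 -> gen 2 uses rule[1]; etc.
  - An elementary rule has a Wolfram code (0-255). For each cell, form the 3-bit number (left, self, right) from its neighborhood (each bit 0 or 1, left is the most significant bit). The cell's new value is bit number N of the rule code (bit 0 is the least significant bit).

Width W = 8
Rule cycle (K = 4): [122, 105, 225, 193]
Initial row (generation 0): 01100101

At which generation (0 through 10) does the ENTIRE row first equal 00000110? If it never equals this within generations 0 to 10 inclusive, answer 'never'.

Answer: never

Derivation:
Gen 0: 01100101
Gen 1 (rule 122): 11111010
Gen 2 (rule 105): 10001100
Gen 3 (rule 225): 00100101
Gen 4 (rule 193): 10000000
Gen 5 (rule 122): 01000000
Gen 6 (rule 105): 00011111
Gen 7 (rule 225): 11001111
Gen 8 (rule 193): 01000111
Gen 9 (rule 122): 10101101
Gen 10 (rule 105): 01011110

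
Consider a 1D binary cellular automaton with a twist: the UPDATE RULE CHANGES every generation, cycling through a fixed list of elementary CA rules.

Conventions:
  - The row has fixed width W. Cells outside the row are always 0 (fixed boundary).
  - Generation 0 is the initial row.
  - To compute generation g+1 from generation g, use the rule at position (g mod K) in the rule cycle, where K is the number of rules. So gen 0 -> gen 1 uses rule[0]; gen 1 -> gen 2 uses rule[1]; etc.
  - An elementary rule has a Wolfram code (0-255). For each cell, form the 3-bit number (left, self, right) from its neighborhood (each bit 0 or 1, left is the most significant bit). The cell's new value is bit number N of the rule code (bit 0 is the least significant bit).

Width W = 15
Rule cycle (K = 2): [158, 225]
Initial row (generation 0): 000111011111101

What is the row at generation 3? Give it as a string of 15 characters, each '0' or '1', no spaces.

Answer: 111101011110100

Derivation:
Gen 0: 000111011111101
Gen 1 (rule 158): 001110011111001
Gen 2 (rule 225): 100110001111000
Gen 3 (rule 158): 111101011110100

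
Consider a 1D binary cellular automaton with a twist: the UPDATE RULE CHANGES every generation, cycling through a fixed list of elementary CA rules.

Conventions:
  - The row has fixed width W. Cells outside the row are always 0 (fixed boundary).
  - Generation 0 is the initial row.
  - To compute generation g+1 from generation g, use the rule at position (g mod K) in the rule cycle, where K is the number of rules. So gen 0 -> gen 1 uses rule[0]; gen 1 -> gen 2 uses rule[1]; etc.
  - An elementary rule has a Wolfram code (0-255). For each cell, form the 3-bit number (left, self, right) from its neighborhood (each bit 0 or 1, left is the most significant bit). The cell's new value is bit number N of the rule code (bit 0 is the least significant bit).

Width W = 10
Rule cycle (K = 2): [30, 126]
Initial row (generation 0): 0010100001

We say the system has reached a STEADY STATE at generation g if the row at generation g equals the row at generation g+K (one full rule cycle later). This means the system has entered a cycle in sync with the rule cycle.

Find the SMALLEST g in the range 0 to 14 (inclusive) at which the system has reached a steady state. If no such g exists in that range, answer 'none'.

Answer: none

Derivation:
Gen 0: 0010100001
Gen 1 (rule 30): 0110110011
Gen 2 (rule 126): 1111111111
Gen 3 (rule 30): 1000000000
Gen 4 (rule 126): 1100000000
Gen 5 (rule 30): 1010000000
Gen 6 (rule 126): 1111000000
Gen 7 (rule 30): 1000100000
Gen 8 (rule 126): 1101110000
Gen 9 (rule 30): 1001001000
Gen 10 (rule 126): 1111111100
Gen 11 (rule 30): 1000000010
Gen 12 (rule 126): 1100000111
Gen 13 (rule 30): 1010001100
Gen 14 (rule 126): 1111011110
Gen 15 (rule 30): 1000010001
Gen 16 (rule 126): 1100111011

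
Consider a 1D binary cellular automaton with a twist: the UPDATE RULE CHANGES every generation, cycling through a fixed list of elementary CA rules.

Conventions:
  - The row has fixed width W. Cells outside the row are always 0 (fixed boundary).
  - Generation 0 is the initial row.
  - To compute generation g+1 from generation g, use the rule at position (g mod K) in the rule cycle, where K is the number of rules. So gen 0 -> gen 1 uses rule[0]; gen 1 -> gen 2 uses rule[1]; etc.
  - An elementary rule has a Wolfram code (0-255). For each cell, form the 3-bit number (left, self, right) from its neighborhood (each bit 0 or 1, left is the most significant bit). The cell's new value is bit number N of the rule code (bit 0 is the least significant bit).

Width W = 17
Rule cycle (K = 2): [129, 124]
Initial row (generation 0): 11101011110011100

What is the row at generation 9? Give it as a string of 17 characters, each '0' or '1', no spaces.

Gen 0: 11101011110011100
Gen 1 (rule 129): 01000001100001001
Gen 2 (rule 124): 01100001110001101
Gen 3 (rule 129): 00001100100100000
Gen 4 (rule 124): 00001110110110000
Gen 5 (rule 129): 11100100000000111
Gen 6 (rule 124): 10110110000000101
Gen 7 (rule 129): 00000000111110000
Gen 8 (rule 124): 00000000100011000
Gen 9 (rule 129): 11111110001000011

Answer: 11111110001000011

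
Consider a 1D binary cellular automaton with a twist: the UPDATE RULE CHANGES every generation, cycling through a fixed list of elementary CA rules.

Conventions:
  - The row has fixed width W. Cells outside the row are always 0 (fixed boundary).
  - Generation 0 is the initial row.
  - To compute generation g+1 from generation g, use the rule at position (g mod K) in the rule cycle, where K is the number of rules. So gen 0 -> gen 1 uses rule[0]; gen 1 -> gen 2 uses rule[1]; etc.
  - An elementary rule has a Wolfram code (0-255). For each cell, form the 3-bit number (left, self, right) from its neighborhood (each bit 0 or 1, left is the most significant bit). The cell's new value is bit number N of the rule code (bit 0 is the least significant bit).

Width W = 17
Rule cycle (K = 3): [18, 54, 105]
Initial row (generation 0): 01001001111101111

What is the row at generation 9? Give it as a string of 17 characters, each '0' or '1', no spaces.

Answer: 11011111111111111

Derivation:
Gen 0: 01001001111101111
Gen 1 (rule 18): 10110110000000000
Gen 2 (rule 54): 11001001000000000
Gen 3 (rule 105): 11000000011111111
Gen 4 (rule 18): 00100000100000000
Gen 5 (rule 54): 01110001110000000
Gen 6 (rule 105): 01010101010111111
Gen 7 (rule 18): 10000000000000000
Gen 8 (rule 54): 11000000000000000
Gen 9 (rule 105): 11011111111111111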